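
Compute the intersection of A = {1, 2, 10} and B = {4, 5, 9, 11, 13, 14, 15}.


A = {1, 2, 10}
B = {4, 5, 9, 11, 13, 14, 15}
Operation: intersection
Elements in both: none

∅


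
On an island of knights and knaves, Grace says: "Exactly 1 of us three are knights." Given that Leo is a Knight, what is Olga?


Grace claims exactly 1 knights among Grace, Leo, Olga.
Given: Leo is a Knight.

Case 1: Grace is a Knight (tells truth)
  Then exactly 1 of the three are knights.
  Counting Grace, Leo: 2 knight(s) so far. Need -1 more → impossible.
Case 2: Grace is a Knave (lies)
  Then the count is NOT 1.
  If Olga = Knave, count = 1 = 1 → claim would be true, contradicts lie.
  If Olga = Knight, count = 2 ≠ 1 → lie confirmed ✓

Olga is a Knight.

Knight


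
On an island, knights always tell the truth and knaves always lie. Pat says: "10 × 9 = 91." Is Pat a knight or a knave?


Statement: "10 × 9 = 91."
Actual: 10 × 9 = 90
Claimed: 91
Statement is FALSE → Pat lies → Knave

Knave


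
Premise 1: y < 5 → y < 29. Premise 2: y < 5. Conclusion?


Modus ponens: P → Q, P ⊢ Q
P: y < 5
Q: y < 29
We have P → Q and P is true.
By modus ponens, Q must be true.

y < 29


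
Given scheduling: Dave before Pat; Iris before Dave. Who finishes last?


Constraints: Dave before Pat; Iris before Dave
The last task can have nothing scheduled after it, so it must never appear on the left of a 'before'.
Tasks appearing before some other task: Dave, Iris.
The only task not in that list is Pat → it is last.

Pat


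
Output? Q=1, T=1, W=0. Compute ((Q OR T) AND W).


Q OR T = 1|1 = 1
1 AND 0 = 0

0


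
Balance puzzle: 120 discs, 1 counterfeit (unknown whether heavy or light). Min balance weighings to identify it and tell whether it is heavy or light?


Let n = 120. 240 possibilities (n discs × lighter/heavier); each weighing has 3 outcomes.
Bound for k weighings: say the first weighing puts j discs on each pan. If it tips, the 2j weighed discs remain suspects (each with a known direction) and k-1 weighings give 3^(k-1) outcomes; 3^(k-1) is odd, so 2j ≤ 3^(k-1) - 1. If it balances, the n - 2j unweighed discs remain with direction unknown: 2(n - 2j) ≤ 3^(k-1) - 1 by the same parity argument. Adding, n ≤ (3^(k-1) - 1) + (3^(k-1) - 1)/2 = (3^k - 3)/2, and the classical three-group strategy achieves this (3 discs in 2 weighings, 12 in 3, 39 in 4, 120 in 5).
So we need the smallest k with (3^k - 3)/2 ≥ 120.
k = 4: (3^4 - 3)/2 = 39 < 120 ✗
k = 5: (3^5 - 3)/2 = 120 ≥ 120 ✓

5


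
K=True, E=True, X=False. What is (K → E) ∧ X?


K = True, E = True, X = False
Expression: (K → E) ∧ X
Step 1: K → E = True → True (false only if K=True, E=False) = True
Step 2: (True) ∧ X = True AND False = False

False


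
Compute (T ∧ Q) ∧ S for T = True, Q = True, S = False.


T = True, Q = True, S = False
Step 1: T ∧ Q = True AND True = True
Step 2: True ∧ S = True AND False = False
AND is true only when ALL operands are true.

False


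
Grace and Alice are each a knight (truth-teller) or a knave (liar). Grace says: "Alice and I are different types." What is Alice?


Grace says: "Alice and I are different types."
Case 1: Grace is a Knight (truth-teller)
  Statement is true → they ARE different → Alice is a Knave
Case 2: Grace is a Knave (liar)
  Statement is false → they are NOT different → Alice is a Knave
In both cases, Alice is a Knave.

Knave


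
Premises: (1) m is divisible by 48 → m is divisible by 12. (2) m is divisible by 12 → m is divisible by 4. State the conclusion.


Hypothetical syllogism: P → Q, Q → R ⊢ P → R
Premise 1: m is divisible by 48 → m is divisible by 12
Premise 2: m is divisible by 12 → m is divisible by 4
Chain the implications: the middle term (m is divisible by 12) links the two.
Conclusion: If m is divisible by 48, then m is divisible by 4.

If m is divisible by 48, then m is divisible by 4.


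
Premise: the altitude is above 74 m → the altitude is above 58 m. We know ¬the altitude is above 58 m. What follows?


Modus tollens: P → Q, ¬Q ⊢ ¬P
P: the altitude is above 74 m
Q: the altitude is above 58 m
We have P → Q and Q is false.
By modus tollens, P must be false.

It is not the case that the altitude is above 74 m


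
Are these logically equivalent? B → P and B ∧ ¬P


Expression 1: B → P
Expression 2: B ∧ ¬P
Truth table (B P | Expr1 Expr2):
  T T |   T     F   ← differ
  T F |   F     T   ← differ
  F T |   T     F   ← differ
  F F |   T     F   ← differ
Counterexample: B=T, P=T gives Expr1 = T but Expr2 = F, so the expressions are NOT logically equivalent.

No


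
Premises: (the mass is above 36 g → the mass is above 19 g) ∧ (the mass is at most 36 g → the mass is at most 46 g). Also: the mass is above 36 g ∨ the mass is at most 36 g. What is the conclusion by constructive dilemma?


Constructive dilemma: (P → Q) ∧ (R → S), P ∨ R ⊢ Q ∨ S
Premise 1: the mass is above 36 g → the mass is above 19 g
Premise 2: the mass is at most 36 g → the mass is at most 46 g
Premise 3: the mass is above 36 g ∨ the mass is at most 36 g
Case 1: Assuming the mass is above 36 g, then by Premise 1, the mass is above 19 g.
Case 2: Assuming the mass is at most 36 g, then by Premise 2, the mass is at most 46 g.
Since one of the mass is above 36 g or the mass is at most 36 g must hold, we get the mass is above 19 g or the mass is at most 46 g.

The mass is above 19 g or the mass is at most 46 g.


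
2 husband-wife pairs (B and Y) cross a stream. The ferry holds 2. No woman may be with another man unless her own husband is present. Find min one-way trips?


Label couples B and Y.
1. WB+WY → (far: WB,WY; near: HB,HY)
2. WB ←   (far: WY; near: HB,HY,WB)
3. HB+HY → (far: HB,HY,WY; near: WB)
4. HB ←   (far: HY,WY; near: HB,WB)  — HB returns, since WB is alone on near bank
5. HB+WB → (far: all four; near: empty)
Every state respects the constraint.
Minimum trips = 5

5


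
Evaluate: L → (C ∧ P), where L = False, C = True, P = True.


L = False, C = True, P = True
Step 1: C ∧ P = True AND True = True
Step 2: L → (True): false only when L=True and consequent=False.
Result: True

True


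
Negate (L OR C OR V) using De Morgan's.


De Morgan's law: ¬(P ∨ Q ∨ R) ≡ ¬P ∧ ¬Q ∧ ¬R
¬(L ∨ C ∨ V) = ¬L ∧ ¬C ∧ ¬V

¬L ∧ ¬C ∧ ¬V


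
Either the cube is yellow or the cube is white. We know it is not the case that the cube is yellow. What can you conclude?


Disjunctive syllogism: P ∨ Q, ¬P ⊢ Q
Disjunction: the cube is yellow ∨ the cube is white
We know it is not the case that the cube is yellow.
By disjunctive syllogism, the other disjunct must be true.

The cube is white


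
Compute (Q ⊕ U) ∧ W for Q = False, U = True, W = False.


Q = False, U = True, W = False
Step 1: Q ⊕ U = False XOR True = True
Step 2: True ∧ W = True AND False = False
XOR true when exactly one of Q,U is true; then AND with W.

False


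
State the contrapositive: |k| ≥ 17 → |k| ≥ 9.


Original: If |k| ≥ 17, then |k| ≥ 9
Contrapositive: If ¬Q, then ¬P
Negate Q: not (|k| ≥ 9)
Negate P: not (|k| ≥ 17)

If not (|k| ≥ 9), then not (|k| ≥ 17).


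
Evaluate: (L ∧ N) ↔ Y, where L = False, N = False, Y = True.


L = False, N = False, Y = True
Step 1: L ∧ N = False AND False = False
Step 2: (False) ↔ Y: true when both sides have same truth value.
Result: False ↔ True = False

False


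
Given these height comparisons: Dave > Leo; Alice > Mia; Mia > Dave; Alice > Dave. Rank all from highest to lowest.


Constraints: Dave > Leo; Alice > Mia; Mia > Dave; Alice > Dave
Method: at each step, the next-highest is the one remaining person who never appears on the smaller side of a constraint between remaining people.
  Step 1: remaining {Mia, Leo, Alice, Dave}; on the smaller side: {Mia, Leo, Dave} → Alice is next (Alice > Mia; Alice > Dave).
  Step 2: remaining {Mia, Leo, Dave}; on the smaller side: {Leo, Dave} → Mia is next (Mia > Dave).
  Step 3: remaining {Leo, Dave}; on the smaller side: {Leo} → Dave is next (Dave > Leo).
  Step 4: only Leo remains → lowest.
Final ranking (highest to lowest):

Alice > Mia > Dave > Leo


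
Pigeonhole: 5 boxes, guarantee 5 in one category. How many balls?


Pigeonhole: to guarantee k in one of n categories, need (k-1)×n + 1.
k = 5, n = 5
Minimum = (5-1) × 5 + 1 = 4 × 5 + 1

21


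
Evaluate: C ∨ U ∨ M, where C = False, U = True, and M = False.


C = False, U = True, M = False
Step 1: C ∨ U = False OR True = True
Step 2: True ∨ M = True OR False = True
OR is true when at least one operand is true.

True


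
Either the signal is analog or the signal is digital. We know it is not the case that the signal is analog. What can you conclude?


Disjunctive syllogism: P ∨ Q, ¬P ⊢ Q
Disjunction: the signal is analog ∨ the signal is digital
We know it is not the case that the signal is analog.
By disjunctive syllogism, the other disjunct must be true.

The signal is digital


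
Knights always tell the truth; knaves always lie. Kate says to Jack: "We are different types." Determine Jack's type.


Kate says: "We are different types."
Case 1: Kate is a Knight (truth-teller)
  Statement is true → they ARE different → Jack is a Knave
Case 2: Kate is a Knave (liar)
  Statement is false → they are NOT different → Jack is a Knave
In both cases, Jack is a Knave.

Knave


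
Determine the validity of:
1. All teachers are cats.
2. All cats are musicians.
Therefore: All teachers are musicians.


Premise 1: All teachers are cats.
Premise 2: All cats are musicians.
Conclusion: All teachers are musicians.
Barbara syllogism (AAA-1): All A are B, All B are C → All A are C.
Middle term (cats) distributed in premise 2.

Valid


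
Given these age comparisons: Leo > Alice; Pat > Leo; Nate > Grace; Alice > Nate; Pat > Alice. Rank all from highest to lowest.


Constraints: Leo > Alice; Pat > Leo; Nate > Grace; Alice > Nate; Pat > Alice
Method: at each step, the next-highest is the one remaining person who never appears on the smaller side of a constraint between remaining people.
  Step 1: remaining {Nate, Alice, Grace, Leo, Pat}; on the smaller side: {Nate, Alice, Grace, Leo} → Pat is next (Pat > Leo; Pat > Alice).
  Step 2: remaining {Nate, Alice, Grace, Leo}; on the smaller side: {Nate, Alice, Grace} → Leo is next (Leo > Alice).
  Step 3: remaining {Nate, Alice, Grace}; on the smaller side: {Nate, Grace} → Alice is next (Alice > Nate).
  Step 4: remaining {Nate, Grace}; on the smaller side: {Grace} → Nate is next (Nate > Grace).
  Step 5: only Grace remains → lowest.
Final ranking (highest to lowest):

Pat > Leo > Alice > Nate > Grace


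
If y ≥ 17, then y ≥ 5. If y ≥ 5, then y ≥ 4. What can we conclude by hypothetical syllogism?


Hypothetical syllogism: P → Q, Q → R ⊢ P → R
Premise 1: y ≥ 17 → y ≥ 5
Premise 2: y ≥ 5 → y ≥ 4
Chain the implications: the middle term (y ≥ 5) links the two.
Conclusion: If y ≥ 17, then y ≥ 4.

If y ≥ 17, then y ≥ 4.


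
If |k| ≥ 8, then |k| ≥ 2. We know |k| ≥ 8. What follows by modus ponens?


Modus ponens: P → Q, P ⊢ Q
P: |k| ≥ 8
Q: |k| ≥ 2
We have P → Q and P is true.
By modus ponens, Q must be true.

|k| ≥ 2


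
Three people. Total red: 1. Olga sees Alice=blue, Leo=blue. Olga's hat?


Total red = 1, seen red = 0
Own red = 1 - 0 = 1
Olga's hat is red.

red


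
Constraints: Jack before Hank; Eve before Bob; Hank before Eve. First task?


Constraints: Jack before Hank; Eve before Bob; Hank before Eve
The first task can have nothing scheduled before it, so it must never appear on the right of a 'before'.
Tasks appearing after some 'before': Hank, Bob, Eve.
The only task not in that list is Jack → it is first.

Jack


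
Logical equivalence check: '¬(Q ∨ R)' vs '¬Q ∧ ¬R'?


Expression 1: ¬(Q ∨ R)
Expression 2: ¬Q ∧ ¬R
Truth table (Q R | Expr1 Expr2):
  T T |   F     F
  T F |   F     F
  F T |   F     F
  F F |   T     T
All 4 rows agree, so the expressions are logically equivalent.

Yes


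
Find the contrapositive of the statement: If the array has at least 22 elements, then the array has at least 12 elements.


Original: If the array has at least 22 elements, then the array has at least 12 elements
Contrapositive: If ¬Q, then ¬P
Negate Q: not (the array has at least 12 elements)
Negate P: not (the array has at least 22 elements)

If not (the array has at least 12 elements), then not (the array has at least 22 elements).


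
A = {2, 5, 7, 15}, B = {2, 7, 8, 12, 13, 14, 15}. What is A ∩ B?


A = {2, 5, 7, 15}
B = {2, 7, 8, 12, 13, 14, 15}
Operation: intersection
Elements in both: 2, 7, 15

{2, 7, 15}


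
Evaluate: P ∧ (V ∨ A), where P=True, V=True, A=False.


P = True, V = True, A = False
Expression: P ∧ (V ∨ A)
Step 1: V ∨ A = True OR False = True
Step 2: P ∧ (True) = True AND True = True

True


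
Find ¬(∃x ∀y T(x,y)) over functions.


Original: ∃x ∀y T(x,y)
Rule: ¬∀→∃, ¬∃→∀, negate predicate.
Negation: ∀x ∃y ¬T(x,y)

∀x ∃y ¬T(x,y)


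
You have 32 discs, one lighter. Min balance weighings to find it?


Each weighing has 3 outcomes (left heavy / balance / right heavy), so k weighings distinguish at most 3^k cases; splitting into three near-equal groups achieves this.
Need 3^k ≥ 32: 3^3 = 27 < 32 ≤ 3^4 = 81
k = ⌈log₃(32)⌉ = 4

4


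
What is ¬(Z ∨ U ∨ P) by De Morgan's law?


De Morgan's law: ¬(P ∨ Q ∨ R) ≡ ¬P ∧ ¬Q ∧ ¬R
¬(Z ∨ U ∨ P) = ¬Z ∧ ¬U ∧ ¬P

¬Z ∧ ¬U ∧ ¬P


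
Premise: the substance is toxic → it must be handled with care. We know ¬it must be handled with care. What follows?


Modus tollens: P → Q, ¬Q ⊢ ¬P
P: the substance is toxic
Q: it must be handled with care
We have P → Q and Q is false.
By modus tollens, P must be false.

It is not the case that the substance is toxic


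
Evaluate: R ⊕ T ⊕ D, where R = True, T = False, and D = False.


R = True, T = False, D = False
Step 1: R ⊕ T = True XOR False = True
Step 2: True ⊕ D = True XOR False = True
XOR is true when an odd number of operands are true.

True


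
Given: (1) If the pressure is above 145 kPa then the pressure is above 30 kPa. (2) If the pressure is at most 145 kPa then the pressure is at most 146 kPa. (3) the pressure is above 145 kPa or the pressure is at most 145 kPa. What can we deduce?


Constructive dilemma: (P → Q) ∧ (R → S), P ∨ R ⊢ Q ∨ S
Premise 1: the pressure is above 145 kPa → the pressure is above 30 kPa
Premise 2: the pressure is at most 145 kPa → the pressure is at most 146 kPa
Premise 3: the pressure is above 145 kPa ∨ the pressure is at most 145 kPa
Case 1: Assuming the pressure is above 145 kPa, then by Premise 1, the pressure is above 30 kPa.
Case 2: Assuming the pressure is at most 145 kPa, then by Premise 2, the pressure is at most 146 kPa.
Since one of the pressure is above 145 kPa or the pressure is at most 145 kPa must hold, we get the pressure is above 30 kPa or the pressure is at most 146 kPa.

The pressure is above 30 kPa or the pressure is at most 146 kPa.


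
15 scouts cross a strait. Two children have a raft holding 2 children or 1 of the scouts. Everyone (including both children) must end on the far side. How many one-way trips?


Per crossing of one of the scouts: children→, one←, one of the scouts→, one← = 4 trips
15 × 4 = 60, + 1 final children→ = 61
Minimum trips = 61

61


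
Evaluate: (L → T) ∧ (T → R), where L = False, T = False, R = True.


L = False, T = False, R = True
Step 1: L → T is false only when L=True and T=False. Result: True
Step 2: T → R is false only when T=True and R=False. Result: True
Step 3: True ∧ True = True

True


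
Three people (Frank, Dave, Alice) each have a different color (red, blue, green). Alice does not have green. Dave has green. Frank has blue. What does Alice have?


From clues:
  Frank → blue
  Dave → green
By elimination, Alice gets the remaining.

red


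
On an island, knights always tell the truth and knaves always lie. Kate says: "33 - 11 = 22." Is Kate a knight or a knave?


Statement: "33 - 11 = 22."
Actual: 33 - 11 = 22
Claimed: 22
Statement is TRUE → Kate tells the truth → Knight

Knight


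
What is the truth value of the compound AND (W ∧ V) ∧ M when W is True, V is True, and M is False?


W = True, V = True, M = False
Step 1: W ∧ V = True AND True = True
Step 2: True ∧ M = True AND False = False
AND is true only when ALL operands are true.

False


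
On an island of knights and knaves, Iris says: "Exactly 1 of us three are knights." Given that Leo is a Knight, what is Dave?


Iris claims exactly 1 knights among Iris, Leo, Dave.
Given: Leo is a Knight.

Case 1: Iris is a Knight (tells truth)
  Then exactly 1 of the three are knights.
  Counting Iris, Leo: 2 knight(s) so far. Need -1 more → impossible.
Case 2: Iris is a Knave (lies)
  Then the count is NOT 1.
  If Dave = Knave, count = 1 = 1 → claim would be true, contradicts lie.
  If Dave = Knight, count = 2 ≠ 1 → lie confirmed ✓

Dave is a Knight.

Knight


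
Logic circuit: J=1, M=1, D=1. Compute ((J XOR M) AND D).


J XOR M = 1^1 = 0
0 AND 1 = 0

0


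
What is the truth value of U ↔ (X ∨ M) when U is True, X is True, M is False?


U = True, X = True, M = False
Step 1: X ∨ M = True OR False = True
Step 2: U ↔ (True): true when both sides have same truth value.
Result: True ↔ True = True

True


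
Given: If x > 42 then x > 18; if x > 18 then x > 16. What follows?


Hypothetical syllogism: P → Q, Q → R ⊢ P → R
Premise 1: x > 42 → x > 18
Premise 2: x > 18 → x > 16
Chain the implications: the middle term (x > 18) links the two.
Conclusion: If x > 42, then x > 16.

If x > 42, then x > 16.


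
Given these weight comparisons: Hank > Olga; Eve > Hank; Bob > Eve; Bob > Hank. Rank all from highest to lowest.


Constraints: Hank > Olga; Eve > Hank; Bob > Eve; Bob > Hank
Method: at each step, the next-highest is the one remaining person who never appears on the smaller side of a constraint between remaining people.
  Step 1: remaining {Bob, Eve, Hank, Olga}; on the smaller side: {Eve, Hank, Olga} → Bob is next (Bob > Eve; Bob > Hank).
  Step 2: remaining {Eve, Hank, Olga}; on the smaller side: {Hank, Olga} → Eve is next (Eve > Hank).
  Step 3: remaining {Hank, Olga}; on the smaller side: {Olga} → Hank is next (Hank > Olga).
  Step 4: only Olga remains → lowest.
Final ranking (highest to lowest):

Bob > Eve > Hank > Olga


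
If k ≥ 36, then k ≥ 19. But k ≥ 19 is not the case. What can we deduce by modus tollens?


Modus tollens: P → Q, ¬Q ⊢ ¬P
P: k ≥ 36
Q: k ≥ 19
We have P → Q and Q is false.
By modus tollens, P must be false.

It is not the case that k ≥ 36


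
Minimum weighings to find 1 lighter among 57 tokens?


Each weighing has 3 outcomes (left heavy / balance / right heavy), so k weighings distinguish at most 3^k cases; splitting into three near-equal groups achieves this.
Need 3^k ≥ 57: 3^3 = 27 < 57 ≤ 3^4 = 81
k = ⌈log₃(57)⌉ = 4

4


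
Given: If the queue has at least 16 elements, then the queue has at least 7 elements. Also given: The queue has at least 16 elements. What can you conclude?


Modus ponens: P → Q, P ⊢ Q
P: the queue has at least 16 elements
Q: the queue has at least 7 elements
We have P → Q and P is true.
By modus ponens, Q must be true.

The queue has at least 7 elements


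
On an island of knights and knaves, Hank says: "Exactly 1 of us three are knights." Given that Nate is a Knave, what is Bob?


Hank claims exactly 1 knights among Hank, Nate, Bob.
Given: Nate is a Knave.

Case 1: Hank is a Knight (tells truth)
  Then exactly 1 of the three are knights.
  Counting Hank, Nate: 1 knight(s) so far. Need 0 more → Bob = Knave.
Case 2: Hank is a Knave (lies)
  Then the count is NOT 1.
  If Bob = Knight, count = 1 = 1 → claim would be true, contradicts lie.
  If Bob = Knave, count = 0 ≠ 1 → lie confirmed ✓

Bob is a Knave.

Knave


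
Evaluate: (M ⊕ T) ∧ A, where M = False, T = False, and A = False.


M = False, T = False, A = False
Step 1: M ⊕ T = False XOR False = False
Step 2: False ∧ A = False AND False = False
XOR true when exactly one of M,T is true; then AND with A.

False


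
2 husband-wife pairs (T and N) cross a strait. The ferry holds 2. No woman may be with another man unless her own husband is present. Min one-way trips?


Label couples T and N.
1. WT+WN → (far: WT,WN; near: HT,HN)
2. WT ←   (far: WN; near: HT,HN,WT)
3. HT+HN → (far: HT,HN,WN; near: WT)
4. HT ←   (far: HN,WN; near: HT,WT)  — HT returns, since WT is alone on near bank
5. HT+WT → (far: all four; near: empty)
Every state respects the constraint.
Minimum trips = 5

5


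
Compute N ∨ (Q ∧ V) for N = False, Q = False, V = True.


N = False, Q = False, V = True
Step 1: Q ∧ V = False AND True = False
Step 2: N ∨ False = False OR False = False
AND evaluated first (higher precedence); then OR applied.

False


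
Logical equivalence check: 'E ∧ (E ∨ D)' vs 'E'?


Expression 1: E ∧ (E ∨ D)
Expression 2: E
Truth table (E D | Expr1 Expr2):
  T T |   T     T
  T F |   T     T
  F T |   F     F
  F F |   F     F
All 4 rows agree, so the expressions are logically equivalent.

Yes


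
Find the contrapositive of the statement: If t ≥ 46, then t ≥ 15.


Original: If t ≥ 46, then t ≥ 15
Contrapositive: If ¬Q, then ¬P
Negate Q: not (t ≥ 15)
Negate P: not (t ≥ 46)

If not (t ≥ 15), then not (t ≥ 46).


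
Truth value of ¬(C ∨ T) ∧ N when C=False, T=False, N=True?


C = False, T = False, N = True
Expression: ¬(C ∨ T) ∧ N
Step 1: C ∨ T = False OR False = False
Step 2: ¬(C ∨ T) = NOT False = True
Step 3: (True) ∧ N = True AND True = True

True


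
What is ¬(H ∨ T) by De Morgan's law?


De Morgan's law: ¬(P ∨ Q) ≡ ¬P ∧ ¬Q
¬(H ∨ T) = ¬H ∧ ¬T

¬H ∧ ¬T


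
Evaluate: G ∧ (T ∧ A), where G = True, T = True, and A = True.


G = True, T = True, A = True
Step 1: T ∧ A = True AND True = True
Step 2: G ∧ True = True AND True = True
AND is true only when ALL operands are true.

True


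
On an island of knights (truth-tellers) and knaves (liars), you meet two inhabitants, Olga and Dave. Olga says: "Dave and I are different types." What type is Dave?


Olga says: "Dave and I are different types."
Case 1: Olga is a Knight (truth-teller)
  Statement is true → they ARE different → Dave is a Knave
Case 2: Olga is a Knave (liar)
  Statement is false → they are NOT different → Dave is a Knave
In both cases, Dave is a Knave.

Knave


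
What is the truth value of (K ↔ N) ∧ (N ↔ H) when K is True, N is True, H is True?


K = True, N = True, H = True
Step 1: K ↔ N is true when K and N have the same value. Result: True
Step 2: N ↔ H is true when N and H have the same value. Result: True
Step 3: True ∧ True = True

True


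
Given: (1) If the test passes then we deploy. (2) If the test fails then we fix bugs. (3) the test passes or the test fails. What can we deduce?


Constructive dilemma: (P → Q) ∧ (R → S), P ∨ R ⊢ Q ∨ S
Premise 1: the test passes → we deploy
Premise 2: the test fails → we fix bugs
Premise 3: the test passes ∨ the test fails
Case 1: Assuming the test passes, then by Premise 1, we deploy.
Case 2: Assuming the test fails, then by Premise 2, we fix bugs.
Since one of the test passes or the test fails must hold, we get we deploy or we fix bugs.

We deploy or we fix bugs.


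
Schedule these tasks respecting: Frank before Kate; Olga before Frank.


Constraints: Frank before Kate; Olga before Frank
Method: repeatedly schedule the remaining task that has no remaining task required before it.
  Step 1: remaining {Frank, Olga, Kate}; every task except Olga still has a predecessor pending → schedule Olga.
  Step 2: remaining {Frank, Kate}; every task except Frank still has a predecessor pending → schedule Frank.
  Step 3: only Kate remains → schedule Kate.
Resulting order:

Olga → Frank → Kate


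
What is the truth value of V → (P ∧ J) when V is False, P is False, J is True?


V = False, P = False, J = True
Step 1: P ∧ J = False AND True = False
Step 2: V → (False): false only when V=True and consequent=False.
Result: True

True


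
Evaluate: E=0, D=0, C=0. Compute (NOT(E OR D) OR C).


E OR D = 0
NOT(0) = 1
1 OR 0 = 1

1


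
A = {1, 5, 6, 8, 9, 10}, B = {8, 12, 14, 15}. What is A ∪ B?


A = {1, 5, 6, 8, 9, 10}
B = {8, 12, 14, 15}
Operation: union
All elements combined: 1, 5, 6, 8, 9, 10, 12, 14, 15

{1, 5, 6, 8, 9, 10, 12, 14, 15}


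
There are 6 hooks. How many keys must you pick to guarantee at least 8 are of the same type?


Pigeonhole: to guarantee k in one of n categories, need (k-1)×n + 1.
k = 8, n = 6
Minimum = (8-1) × 6 + 1 = 7 × 6 + 1

43


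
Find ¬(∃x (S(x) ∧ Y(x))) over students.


Original: ∃x (S(x) ∧ Y(x))
Rule: ¬∀→∃, ¬∃→∀, negate predicate.
Negation: ∀x (¬S(x) ∨ ¬Y(x))

∀x (¬S(x) ∨ ¬Y(x))


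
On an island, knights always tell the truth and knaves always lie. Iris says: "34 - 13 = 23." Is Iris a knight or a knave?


Statement: "34 - 13 = 23."
Actual: 34 - 13 = 21
Claimed: 23
Statement is FALSE → Iris lies → Knave

Knave


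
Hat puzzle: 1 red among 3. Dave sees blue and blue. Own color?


Total red = 1, seen red = 0
Own red = 1 - 0 = 1
Dave's hat is red.

red


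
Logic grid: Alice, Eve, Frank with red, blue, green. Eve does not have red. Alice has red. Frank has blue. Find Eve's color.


From clues:
  Frank → blue
  Alice → red
By elimination, Eve gets the remaining.

green


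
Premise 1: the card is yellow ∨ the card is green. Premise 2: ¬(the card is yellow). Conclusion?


Disjunctive syllogism: P ∨ Q, ¬P ⊢ Q
Disjunction: the card is yellow ∨ the card is green
We know it is not the case that the card is yellow.
By disjunctive syllogism, the other disjunct must be true.

The card is green


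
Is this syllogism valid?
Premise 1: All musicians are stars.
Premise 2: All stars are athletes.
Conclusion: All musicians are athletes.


Premise 1: All musicians are stars.
Premise 2: All stars are athletes.
Conclusion: All musicians are athletes.
Barbara syllogism (AAA-1): All A are B, All B are C → All A are C.
Middle term (stars) distributed in premise 2.

Valid


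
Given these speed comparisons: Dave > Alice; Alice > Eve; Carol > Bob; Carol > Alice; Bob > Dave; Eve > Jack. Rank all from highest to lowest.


Constraints: Dave > Alice; Alice > Eve; Carol > Bob; Carol > Alice; Bob > Dave; Eve > Jack
Method: at each step, the next-highest is the one remaining person who never appears on the smaller side of a constraint between remaining people.
  Step 1: remaining {Carol, Dave, Alice, Eve, Jack, Bob}; on the smaller side: {Dave, Alice, Eve, Jack, Bob} → Carol is next (Carol > Bob; Carol > Alice).
  Step 2: remaining {Dave, Alice, Eve, Jack, Bob}; on the smaller side: {Dave, Alice, Eve, Jack} → Bob is next (Bob > Dave).
  Step 3: remaining {Dave, Alice, Eve, Jack}; on the smaller side: {Alice, Eve, Jack} → Dave is next (Dave > Alice).
  Step 4: remaining {Alice, Eve, Jack}; on the smaller side: {Eve, Jack} → Alice is next (Alice > Eve).
  Step 5: remaining {Eve, Jack}; on the smaller side: {Jack} → Eve is next (Eve > Jack).
  Step 6: only Jack remains → lowest.
Final ranking (highest to lowest):

Carol > Bob > Dave > Alice > Eve > Jack


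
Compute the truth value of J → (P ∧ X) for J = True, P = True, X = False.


J = True, P = True, X = False
Step 1: P ∧ X = True AND False = False
Step 2: J → (False): false only when J=True and consequent=False.
Result: False

False


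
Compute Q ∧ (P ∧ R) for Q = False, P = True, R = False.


Q = False, P = True, R = False
Step 1: P ∧ R = True AND False = False
Step 2: Q ∧ False = False AND False = False
AND is true only when ALL operands are true.

False


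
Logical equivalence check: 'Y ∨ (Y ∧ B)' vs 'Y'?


Expression 1: Y ∨ (Y ∧ B)
Expression 2: Y
Truth table (Y B | Expr1 Expr2):
  T T |   T     T
  T F |   T     T
  F T |   F     F
  F F |   F     F
All 4 rows agree, so the expressions are logically equivalent.

Yes


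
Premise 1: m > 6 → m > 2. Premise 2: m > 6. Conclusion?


Modus ponens: P → Q, P ⊢ Q
P: m > 6
Q: m > 2
We have P → Q and P is true.
By modus ponens, Q must be true.

m > 2


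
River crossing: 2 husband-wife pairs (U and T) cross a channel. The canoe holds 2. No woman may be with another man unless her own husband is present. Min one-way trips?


Label couples U and T.
1. WU+WT → (far: WU,WT; near: HU,HT)
2. WU ←   (far: WT; near: HU,HT,WU)
3. HU+HT → (far: HU,HT,WT; near: WU)
4. HU ←   (far: HT,WT; near: HU,WU)  — HU returns, since WU is alone on near bank
5. HU+WU → (far: all four; near: empty)
Every state respects the constraint.
Minimum trips = 5

5


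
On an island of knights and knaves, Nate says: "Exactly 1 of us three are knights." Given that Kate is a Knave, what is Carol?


Nate claims exactly 1 knights among Nate, Kate, Carol.
Given: Kate is a Knave.

Case 1: Nate is a Knight (tells truth)
  Then exactly 1 of the three are knights.
  Counting Nate, Kate: 1 knight(s) so far. Need 0 more → Carol = Knave.
Case 2: Nate is a Knave (lies)
  Then the count is NOT 1.
  If Carol = Knight, count = 1 = 1 → claim would be true, contradicts lie.
  If Carol = Knave, count = 0 ≠ 1 → lie confirmed ✓

Carol is a Knave.

Knave


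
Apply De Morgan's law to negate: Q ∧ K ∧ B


De Morgan's law: ¬(P ∧ Q ∧ R) ≡ ¬P ∨ ¬Q ∨ ¬R
¬(Q ∧ K ∧ B) = ¬Q ∨ ¬K ∨ ¬B

¬Q ∨ ¬K ∨ ¬B


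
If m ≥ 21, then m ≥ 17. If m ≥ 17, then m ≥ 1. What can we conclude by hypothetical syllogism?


Hypothetical syllogism: P → Q, Q → R ⊢ P → R
Premise 1: m ≥ 21 → m ≥ 17
Premise 2: m ≥ 17 → m ≥ 1
Chain the implications: the middle term (m ≥ 17) links the two.
Conclusion: If m ≥ 21, then m ≥ 1.

If m ≥ 21, then m ≥ 1.


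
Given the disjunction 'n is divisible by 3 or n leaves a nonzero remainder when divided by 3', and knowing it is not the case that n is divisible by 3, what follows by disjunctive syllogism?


Disjunctive syllogism: P ∨ Q, ¬P ⊢ Q
Disjunction: n is divisible by 3 ∨ n leaves a nonzero remainder when divided by 3
We know it is not the case that n is divisible by 3.
By disjunctive syllogism, the other disjunct must be true.

n leaves a nonzero remainder when divided by 3


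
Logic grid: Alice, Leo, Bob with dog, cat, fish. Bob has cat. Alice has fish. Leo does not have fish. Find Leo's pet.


From clues:
  Bob → cat
  Alice → fish
By elimination, Leo gets the remaining.

dog


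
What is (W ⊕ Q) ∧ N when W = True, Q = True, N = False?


W = True, Q = True, N = False
Step 1: W ⊕ Q = True XOR True = False
Step 2: False ∧ N = False AND False = False
XOR true when exactly one of W,Q is true; then AND with N.

False


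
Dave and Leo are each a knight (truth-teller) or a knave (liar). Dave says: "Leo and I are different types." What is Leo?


Dave says: "Leo and I are different types."
Case 1: Dave is a Knight (truth-teller)
  Statement is true → they ARE different → Leo is a Knave
Case 2: Dave is a Knave (liar)
  Statement is false → they are NOT different → Leo is a Knave
In both cases, Leo is a Knave.

Knave


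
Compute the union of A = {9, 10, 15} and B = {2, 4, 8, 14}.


A = {9, 10, 15}
B = {2, 4, 8, 14}
Operation: union
All elements combined: 2, 4, 8, 9, 10, 14, 15

{2, 4, 8, 9, 10, 14, 15}


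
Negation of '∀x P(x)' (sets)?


Original: ∀x P(x)
Rule: ¬∀→∃, ¬∃→∀, negate predicate.
Negation: ∃x ¬P(x)

∃x ¬P(x)


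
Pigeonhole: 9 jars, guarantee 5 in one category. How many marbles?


Pigeonhole: to guarantee k in one of n categories, need (k-1)×n + 1.
k = 5, n = 9
Minimum = (5-1) × 9 + 1 = 4 × 9 + 1

37


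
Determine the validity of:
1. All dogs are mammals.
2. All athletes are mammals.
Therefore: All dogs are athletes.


Premise 1: All dogs are mammals.
Premise 2: All athletes are mammals.
Conclusion: All dogs are athletes.
Fallacy: undistributed middle. mammals is predicate in both.
Counterexample: dogs and athletes could be disjoint subsets of mammals.

Invalid


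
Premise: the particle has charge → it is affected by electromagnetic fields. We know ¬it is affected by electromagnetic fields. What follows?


Modus tollens: P → Q, ¬Q ⊢ ¬P
P: the particle has charge
Q: it is affected by electromagnetic fields
We have P → Q and Q is false.
By modus tollens, P must be false.

It is not the case that the particle has charge


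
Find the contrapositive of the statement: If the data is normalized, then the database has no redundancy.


Original: If the data is normalized, then the database has no redundancy
Contrapositive: If ¬Q, then ¬P
Negate Q: not (the database has no redundancy)
Negate P: not (the data is normalized)

If not (the database has no redundancy), then not (the data is normalized).


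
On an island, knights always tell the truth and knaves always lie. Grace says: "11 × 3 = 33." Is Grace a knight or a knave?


Statement: "11 × 3 = 33."
Actual: 11 × 3 = 33
Claimed: 33
Statement is TRUE → Grace tells the truth → Knight

Knight


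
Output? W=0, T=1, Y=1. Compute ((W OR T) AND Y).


W OR T = 0|1 = 1
1 AND 1 = 1

1


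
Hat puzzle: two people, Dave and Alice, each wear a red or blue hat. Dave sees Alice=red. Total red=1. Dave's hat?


Total red = 1, Alice = red
Red accounted for: 1
Remaining for Dave: 0
Dave's hat is blue.

blue


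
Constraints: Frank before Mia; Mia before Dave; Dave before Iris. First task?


Constraints: Frank before Mia; Mia before Dave; Dave before Iris
The first task can have nothing scheduled before it, so it must never appear on the right of a 'before'.
Tasks appearing after some 'before': Mia, Dave, Iris.
The only task not in that list is Frank → it is first.

Frank


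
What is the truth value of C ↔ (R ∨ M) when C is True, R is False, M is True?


C = True, R = False, M = True
Step 1: R ∨ M = False OR True = True
Step 2: C ↔ (True): true when both sides have same truth value.
Result: True ↔ True = True

True


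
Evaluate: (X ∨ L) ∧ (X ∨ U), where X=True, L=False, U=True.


X = True, L = False, U = True
Expression: (X ∨ L) ∧ (X ∨ U)
Step 1: X ∨ L = True OR False = True
Step 2: X ∨ U = True OR True = True
Step 3: (True) ∧ (True) = True AND True = True

True


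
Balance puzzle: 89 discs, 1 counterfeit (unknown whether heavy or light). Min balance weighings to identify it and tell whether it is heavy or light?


Let n = 89. 178 possibilities (n discs × lighter/heavier); each weighing has 3 outcomes.
Bound for k weighings: say the first weighing puts j discs on each pan. If it tips, the 2j weighed discs remain suspects (each with a known direction) and k-1 weighings give 3^(k-1) outcomes; 3^(k-1) is odd, so 2j ≤ 3^(k-1) - 1. If it balances, the n - 2j unweighed discs remain with direction unknown: 2(n - 2j) ≤ 3^(k-1) - 1 by the same parity argument. Adding, n ≤ (3^(k-1) - 1) + (3^(k-1) - 1)/2 = (3^k - 3)/2, and the classical three-group strategy achieves this (3 discs in 2 weighings, 12 in 3, 39 in 4, 120 in 5).
So we need the smallest k with (3^k - 3)/2 ≥ 89.
k = 4: (3^4 - 3)/2 = 39 < 89 ✗
k = 5: (3^5 - 3)/2 = 120 ≥ 89 ✓

5


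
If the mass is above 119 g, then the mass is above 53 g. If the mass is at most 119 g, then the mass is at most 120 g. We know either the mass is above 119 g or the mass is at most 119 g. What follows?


Constructive dilemma: (P → Q) ∧ (R → S), P ∨ R ⊢ Q ∨ S
Premise 1: the mass is above 119 g → the mass is above 53 g
Premise 2: the mass is at most 119 g → the mass is at most 120 g
Premise 3: the mass is above 119 g ∨ the mass is at most 119 g
Case 1: Assuming the mass is above 119 g, then by Premise 1, the mass is above 53 g.
Case 2: Assuming the mass is at most 119 g, then by Premise 2, the mass is at most 120 g.
Since one of the mass is above 119 g or the mass is at most 119 g must hold, we get the mass is above 53 g or the mass is at most 120 g.

The mass is above 53 g or the mass is at most 120 g.


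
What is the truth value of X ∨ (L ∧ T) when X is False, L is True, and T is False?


X = False, L = True, T = False
Step 1: L ∧ T = True AND False = False
Step 2: X ∨ False = False OR False = False
AND evaluated first (higher precedence); then OR applied.

False


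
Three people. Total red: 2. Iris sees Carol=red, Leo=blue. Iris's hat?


Total red = 2, seen red = 1
Own red = 2 - 1 = 1
Iris's hat is red.

red


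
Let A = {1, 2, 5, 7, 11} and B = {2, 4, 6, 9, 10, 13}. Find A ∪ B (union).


A = {1, 2, 5, 7, 11}
B = {2, 4, 6, 9, 10, 13}
Operation: union
All elements combined: 1, 2, 4, 5, 6, 7, 9, 10, 11, 13

{1, 2, 4, 5, 6, 7, 9, 10, 11, 13}


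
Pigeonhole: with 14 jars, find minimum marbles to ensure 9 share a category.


Pigeonhole: to guarantee k in one of n categories, need (k-1)×n + 1.
k = 9, n = 14
Minimum = (9-1) × 14 + 1 = 8 × 14 + 1

113


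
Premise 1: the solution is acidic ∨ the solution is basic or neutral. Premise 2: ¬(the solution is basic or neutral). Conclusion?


Disjunctive syllogism: P ∨ Q, ¬P ⊢ Q
Disjunction: the solution is acidic ∨ the solution is basic or neutral
We know it is not the case that the solution is basic or neutral.
By disjunctive syllogism, the other disjunct must be true.

The solution is acidic


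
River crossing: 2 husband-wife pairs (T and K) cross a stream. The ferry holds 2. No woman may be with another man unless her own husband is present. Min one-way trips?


Label couples T and K.
1. WT+WK → (far: WT,WK; near: HT,HK)
2. WT ←   (far: WK; near: HT,HK,WT)
3. HT+HK → (far: HT,HK,WK; near: WT)
4. HT ←   (far: HK,WK; near: HT,WT)  — HT returns, since WT is alone on near bank
5. HT+WT → (far: all four; near: empty)
Every state respects the constraint.
Minimum trips = 5

5


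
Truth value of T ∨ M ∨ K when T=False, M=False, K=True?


T = False, M = False, K = True
Expression: T ∨ M ∨ K
Step 1: T ∨ M = False OR False = False
Step 2: (False) ∨ K = False OR True = True

True


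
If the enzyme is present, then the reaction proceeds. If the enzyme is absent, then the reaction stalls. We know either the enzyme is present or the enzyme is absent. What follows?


Constructive dilemma: (P → Q) ∧ (R → S), P ∨ R ⊢ Q ∨ S
Premise 1: the enzyme is present → the reaction proceeds
Premise 2: the enzyme is absent → the reaction stalls
Premise 3: the enzyme is present ∨ the enzyme is absent
Case 1: Assuming the enzyme is present, then by Premise 1, the reaction proceeds.
Case 2: Assuming the enzyme is absent, then by Premise 2, the reaction stalls.
Since one of the enzyme is present or the enzyme is absent must hold, we get the reaction proceeds or the reaction stalls.

The reaction proceeds or the reaction stalls.


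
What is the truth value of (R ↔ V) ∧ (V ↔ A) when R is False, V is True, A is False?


R = False, V = True, A = False
Step 1: R ↔ V is true when R and V have the same value. Result: False
Step 2: V ↔ A is true when V and A have the same value. Result: False
Step 3: False ∧ False = False

False


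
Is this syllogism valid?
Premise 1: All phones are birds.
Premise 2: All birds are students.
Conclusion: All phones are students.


Premise 1: All phones are birds.
Premise 2: All birds are students.
Conclusion: All phones are students.
Barbara syllogism (AAA-1): All A are B, All B are C → All A are C.
Middle term (birds) distributed in premise 2.

Valid
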